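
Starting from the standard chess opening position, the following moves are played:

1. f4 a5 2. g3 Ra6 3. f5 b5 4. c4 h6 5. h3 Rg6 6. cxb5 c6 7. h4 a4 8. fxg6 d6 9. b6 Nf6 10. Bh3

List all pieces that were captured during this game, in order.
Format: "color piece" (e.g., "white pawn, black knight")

Tracking captures:
  cxb5: captured black pawn
  fxg6: captured black rook

black pawn, black rook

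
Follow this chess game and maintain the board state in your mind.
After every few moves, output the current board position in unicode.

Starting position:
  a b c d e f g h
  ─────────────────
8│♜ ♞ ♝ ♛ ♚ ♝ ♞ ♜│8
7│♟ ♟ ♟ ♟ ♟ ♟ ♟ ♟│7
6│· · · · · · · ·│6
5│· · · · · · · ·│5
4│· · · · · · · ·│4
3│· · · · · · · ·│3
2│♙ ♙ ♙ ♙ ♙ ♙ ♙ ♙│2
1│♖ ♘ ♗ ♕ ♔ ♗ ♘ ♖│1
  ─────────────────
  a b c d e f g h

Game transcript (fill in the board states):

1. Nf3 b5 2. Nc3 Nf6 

  a b c d e f g h
  ─────────────────
8│♜ ♞ ♝ ♛ ♚ ♝ · ♜│8
7│♟ · ♟ ♟ ♟ ♟ ♟ ♟│7
6│· · · · · ♞ · ·│6
5│· ♟ · · · · · ·│5
4│· · · · · · · ·│4
3│· · ♘ · · ♘ · ·│3
2│♙ ♙ ♙ ♙ ♙ ♙ ♙ ♙│2
1│♖ · ♗ ♕ ♔ ♗ · ♖│1
  ─────────────────
  a b c d e f g h

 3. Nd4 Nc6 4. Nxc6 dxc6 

  a b c d e f g h
  ─────────────────
8│♜ · ♝ ♛ ♚ ♝ · ♜│8
7│♟ · ♟ · ♟ ♟ ♟ ♟│7
6│· · ♟ · · ♞ · ·│6
5│· ♟ · · · · · ·│5
4│· · · · · · · ·│4
3│· · ♘ · · · · ·│3
2│♙ ♙ ♙ ♙ ♙ ♙ ♙ ♙│2
1│♖ · ♗ ♕ ♔ ♗ · ♖│1
  ─────────────────
  a b c d e f g h

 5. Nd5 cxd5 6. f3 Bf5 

  a b c d e f g h
  ─────────────────
8│♜ · · ♛ ♚ ♝ · ♜│8
7│♟ · ♟ · ♟ ♟ ♟ ♟│7
6│· · · · · ♞ · ·│6
5│· ♟ · ♟ · ♝ · ·│5
4│· · · · · · · ·│4
3│· · · · · ♙ · ·│3
2│♙ ♙ ♙ ♙ ♙ · ♙ ♙│2
1│♖ · ♗ ♕ ♔ ♗ · ♖│1
  ─────────────────
  a b c d e f g h

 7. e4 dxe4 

  a b c d e f g h
  ─────────────────
8│♜ · · ♛ ♚ ♝ · ♜│8
7│♟ · ♟ · ♟ ♟ ♟ ♟│7
6│· · · · · ♞ · ·│6
5│· ♟ · · · ♝ · ·│5
4│· · · · ♟ · · ·│4
3│· · · · · ♙ · ·│3
2│♙ ♙ ♙ ♙ · · ♙ ♙│2
1│♖ · ♗ ♕ ♔ ♗ · ♖│1
  ─────────────────
  a b c d e f g h


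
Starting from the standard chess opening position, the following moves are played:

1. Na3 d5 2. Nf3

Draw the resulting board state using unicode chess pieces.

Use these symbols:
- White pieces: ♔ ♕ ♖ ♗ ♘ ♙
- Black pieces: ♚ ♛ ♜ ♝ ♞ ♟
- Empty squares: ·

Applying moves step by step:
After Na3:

♜ ♞ ♝ ♛ ♚ ♝ ♞ ♜
♟ ♟ ♟ ♟ ♟ ♟ ♟ ♟
· · · · · · · ·
· · · · · · · ·
· · · · · · · ·
♘ · · · · · · ·
♙ ♙ ♙ ♙ ♙ ♙ ♙ ♙
♖ · ♗ ♕ ♔ ♗ ♘ ♖


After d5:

♜ ♞ ♝ ♛ ♚ ♝ ♞ ♜
♟ ♟ ♟ · ♟ ♟ ♟ ♟
· · · · · · · ·
· · · ♟ · · · ·
· · · · · · · ·
♘ · · · · · · ·
♙ ♙ ♙ ♙ ♙ ♙ ♙ ♙
♖ · ♗ ♕ ♔ ♗ ♘ ♖


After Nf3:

♜ ♞ ♝ ♛ ♚ ♝ ♞ ♜
♟ ♟ ♟ · ♟ ♟ ♟ ♟
· · · · · · · ·
· · · ♟ · · · ·
· · · · · · · ·
♘ · · · · ♘ · ·
♙ ♙ ♙ ♙ ♙ ♙ ♙ ♙
♖ · ♗ ♕ ♔ ♗ · ♖



  a b c d e f g h
  ─────────────────
8│♜ ♞ ♝ ♛ ♚ ♝ ♞ ♜│8
7│♟ ♟ ♟ · ♟ ♟ ♟ ♟│7
6│· · · · · · · ·│6
5│· · · ♟ · · · ·│5
4│· · · · · · · ·│4
3│♘ · · · · ♘ · ·│3
2│♙ ♙ ♙ ♙ ♙ ♙ ♙ ♙│2
1│♖ · ♗ ♕ ♔ ♗ · ♖│1
  ─────────────────
  a b c d e f g h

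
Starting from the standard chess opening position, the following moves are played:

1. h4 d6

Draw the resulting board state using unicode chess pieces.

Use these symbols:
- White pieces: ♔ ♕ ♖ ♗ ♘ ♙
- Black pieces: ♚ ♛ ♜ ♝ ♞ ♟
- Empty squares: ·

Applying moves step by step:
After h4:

♜ ♞ ♝ ♛ ♚ ♝ ♞ ♜
♟ ♟ ♟ ♟ ♟ ♟ ♟ ♟
· · · · · · · ·
· · · · · · · ·
· · · · · · · ♙
· · · · · · · ·
♙ ♙ ♙ ♙ ♙ ♙ ♙ ·
♖ ♘ ♗ ♕ ♔ ♗ ♘ ♖


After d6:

♜ ♞ ♝ ♛ ♚ ♝ ♞ ♜
♟ ♟ ♟ · ♟ ♟ ♟ ♟
· · · ♟ · · · ·
· · · · · · · ·
· · · · · · · ♙
· · · · · · · ·
♙ ♙ ♙ ♙ ♙ ♙ ♙ ·
♖ ♘ ♗ ♕ ♔ ♗ ♘ ♖



  a b c d e f g h
  ─────────────────
8│♜ ♞ ♝ ♛ ♚ ♝ ♞ ♜│8
7│♟ ♟ ♟ · ♟ ♟ ♟ ♟│7
6│· · · ♟ · · · ·│6
5│· · · · · · · ·│5
4│· · · · · · · ♙│4
3│· · · · · · · ·│3
2│♙ ♙ ♙ ♙ ♙ ♙ ♙ ·│2
1│♖ ♘ ♗ ♕ ♔ ♗ ♘ ♖│1
  ─────────────────
  a b c d e f g h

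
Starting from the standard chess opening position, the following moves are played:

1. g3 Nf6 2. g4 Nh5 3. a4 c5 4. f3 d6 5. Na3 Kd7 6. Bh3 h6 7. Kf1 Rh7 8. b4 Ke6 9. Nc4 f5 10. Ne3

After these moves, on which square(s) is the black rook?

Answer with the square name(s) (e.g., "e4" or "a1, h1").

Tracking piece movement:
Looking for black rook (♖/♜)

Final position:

  a b c d e f g h
  ─────────────────
8│♜ ♞ ♝ ♛ · ♝ · ·│8
7│♟ ♟ · · ♟ · ♟ ♜│7
6│· · · ♟ ♚ · · ♟│6
5│· · ♟ · · ♟ · ♞│5
4│♙ ♙ · · · · ♙ ·│4
3│· · · · ♘ ♙ · ♗│3
2│· · ♙ ♙ ♙ · · ♙│2
1│♖ · ♗ ♕ · ♔ ♘ ♖│1
  ─────────────────
  a b c d e f g h


a8, h7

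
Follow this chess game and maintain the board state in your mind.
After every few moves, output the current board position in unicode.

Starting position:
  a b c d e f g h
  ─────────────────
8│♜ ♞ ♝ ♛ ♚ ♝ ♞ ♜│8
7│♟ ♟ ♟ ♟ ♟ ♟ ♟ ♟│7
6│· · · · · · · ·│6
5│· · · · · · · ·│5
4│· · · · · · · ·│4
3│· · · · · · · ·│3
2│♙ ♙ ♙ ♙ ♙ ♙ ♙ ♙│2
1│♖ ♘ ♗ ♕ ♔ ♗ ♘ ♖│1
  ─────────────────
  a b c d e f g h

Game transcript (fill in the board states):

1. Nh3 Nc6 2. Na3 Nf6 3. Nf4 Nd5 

  a b c d e f g h
  ─────────────────
8│♜ · ♝ ♛ ♚ ♝ · ♜│8
7│♟ ♟ ♟ ♟ ♟ ♟ ♟ ♟│7
6│· · ♞ · · · · ·│6
5│· · · ♞ · · · ·│5
4│· · · · · ♘ · ·│4
3│♘ · · · · · · ·│3
2│♙ ♙ ♙ ♙ ♙ ♙ ♙ ♙│2
1│♖ · ♗ ♕ ♔ ♗ · ♖│1
  ─────────────────
  a b c d e f g h

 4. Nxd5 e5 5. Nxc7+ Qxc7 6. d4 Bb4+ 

  a b c d e f g h
  ─────────────────
8│♜ · ♝ · ♚ · · ♜│8
7│♟ ♟ ♛ ♟ · ♟ ♟ ♟│7
6│· · ♞ · · · · ·│6
5│· · · · ♟ · · ·│5
4│· ♝ · ♙ · · · ·│4
3│♘ · · · · · · ·│3
2│♙ ♙ ♙ · ♙ ♙ ♙ ♙│2
1│♖ · ♗ ♕ ♔ ♗ · ♖│1
  ─────────────────
  a b c d e f g h

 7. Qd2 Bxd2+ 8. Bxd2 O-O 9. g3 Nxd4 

  a b c d e f g h
  ─────────────────
8│♜ · ♝ · · ♜ ♚ ·│8
7│♟ ♟ ♛ ♟ · ♟ ♟ ♟│7
6│· · · · · · · ·│6
5│· · · · ♟ · · ·│5
4│· · · ♞ · · · ·│4
3│♘ · · · · · ♙ ·│3
2│♙ ♙ ♙ ♗ ♙ ♙ · ♙│2
1│♖ · · · ♔ ♗ · ♖│1
  ─────────────────
  a b c d e f g h

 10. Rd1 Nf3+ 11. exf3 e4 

  a b c d e f g h
  ─────────────────
8│♜ · ♝ · · ♜ ♚ ·│8
7│♟ ♟ ♛ ♟ · ♟ ♟ ♟│7
6│· · · · · · · ·│6
5│· · · · · · · ·│5
4│· · · · ♟ · · ·│4
3│♘ · · · · ♙ ♙ ·│3
2│♙ ♙ ♙ ♗ · ♙ · ♙│2
1│· · · ♖ ♔ ♗ · ♖│1
  ─────────────────
  a b c d e f g h


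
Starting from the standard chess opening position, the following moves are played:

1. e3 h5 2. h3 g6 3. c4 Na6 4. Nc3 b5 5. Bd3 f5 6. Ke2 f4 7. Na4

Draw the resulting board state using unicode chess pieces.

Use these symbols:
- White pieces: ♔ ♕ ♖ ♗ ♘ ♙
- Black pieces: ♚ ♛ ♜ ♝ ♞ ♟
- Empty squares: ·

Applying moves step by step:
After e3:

♜ ♞ ♝ ♛ ♚ ♝ ♞ ♜
♟ ♟ ♟ ♟ ♟ ♟ ♟ ♟
· · · · · · · ·
· · · · · · · ·
· · · · · · · ·
· · · · ♙ · · ·
♙ ♙ ♙ ♙ · ♙ ♙ ♙
♖ ♘ ♗ ♕ ♔ ♗ ♘ ♖


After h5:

♜ ♞ ♝ ♛ ♚ ♝ ♞ ♜
♟ ♟ ♟ ♟ ♟ ♟ ♟ ·
· · · · · · · ·
· · · · · · · ♟
· · · · · · · ·
· · · · ♙ · · ·
♙ ♙ ♙ ♙ · ♙ ♙ ♙
♖ ♘ ♗ ♕ ♔ ♗ ♘ ♖


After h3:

♜ ♞ ♝ ♛ ♚ ♝ ♞ ♜
♟ ♟ ♟ ♟ ♟ ♟ ♟ ·
· · · · · · · ·
· · · · · · · ♟
· · · · · · · ·
· · · · ♙ · · ♙
♙ ♙ ♙ ♙ · ♙ ♙ ·
♖ ♘ ♗ ♕ ♔ ♗ ♘ ♖


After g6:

♜ ♞ ♝ ♛ ♚ ♝ ♞ ♜
♟ ♟ ♟ ♟ ♟ ♟ · ·
· · · · · · ♟ ·
· · · · · · · ♟
· · · · · · · ·
· · · · ♙ · · ♙
♙ ♙ ♙ ♙ · ♙ ♙ ·
♖ ♘ ♗ ♕ ♔ ♗ ♘ ♖


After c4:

♜ ♞ ♝ ♛ ♚ ♝ ♞ ♜
♟ ♟ ♟ ♟ ♟ ♟ · ·
· · · · · · ♟ ·
· · · · · · · ♟
· · ♙ · · · · ·
· · · · ♙ · · ♙
♙ ♙ · ♙ · ♙ ♙ ·
♖ ♘ ♗ ♕ ♔ ♗ ♘ ♖


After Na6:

♜ · ♝ ♛ ♚ ♝ ♞ ♜
♟ ♟ ♟ ♟ ♟ ♟ · ·
♞ · · · · · ♟ ·
· · · · · · · ♟
· · ♙ · · · · ·
· · · · ♙ · · ♙
♙ ♙ · ♙ · ♙ ♙ ·
♖ ♘ ♗ ♕ ♔ ♗ ♘ ♖


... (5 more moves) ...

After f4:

♜ · ♝ ♛ ♚ ♝ ♞ ♜
♟ · ♟ ♟ ♟ · · ·
♞ · · · · · ♟ ·
· ♟ · · · · · ♟
· · ♙ · · ♟ · ·
· · ♘ ♗ ♙ · · ♙
♙ ♙ · ♙ ♔ ♙ ♙ ·
♖ · ♗ ♕ · · ♘ ♖


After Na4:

♜ · ♝ ♛ ♚ ♝ ♞ ♜
♟ · ♟ ♟ ♟ · · ·
♞ · · · · · ♟ ·
· ♟ · · · · · ♟
♘ · ♙ · · ♟ · ·
· · · ♗ ♙ · · ♙
♙ ♙ · ♙ ♔ ♙ ♙ ·
♖ · ♗ ♕ · · ♘ ♖



  a b c d e f g h
  ─────────────────
8│♜ · ♝ ♛ ♚ ♝ ♞ ♜│8
7│♟ · ♟ ♟ ♟ · · ·│7
6│♞ · · · · · ♟ ·│6
5│· ♟ · · · · · ♟│5
4│♘ · ♙ · · ♟ · ·│4
3│· · · ♗ ♙ · · ♙│3
2│♙ ♙ · ♙ ♔ ♙ ♙ ·│2
1│♖ · ♗ ♕ · · ♘ ♖│1
  ─────────────────
  a b c d e f g h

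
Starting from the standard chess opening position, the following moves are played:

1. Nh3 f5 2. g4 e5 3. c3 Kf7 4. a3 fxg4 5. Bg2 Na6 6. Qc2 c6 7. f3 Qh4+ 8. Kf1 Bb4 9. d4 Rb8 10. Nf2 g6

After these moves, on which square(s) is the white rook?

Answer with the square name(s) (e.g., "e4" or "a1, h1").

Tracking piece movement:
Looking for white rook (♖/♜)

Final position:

  a b c d e f g h
  ─────────────────
8│· ♜ ♝ · · · ♞ ♜│8
7│♟ ♟ · ♟ · ♚ · ♟│7
6│♞ · ♟ · · · ♟ ·│6
5│· · · · ♟ · · ·│5
4│· ♝ · ♙ · · ♟ ♛│4
3│♙ · ♙ · · ♙ · ·│3
2│· ♙ ♕ · ♙ ♘ ♗ ♙│2
1│♖ ♘ ♗ · · ♔ · ♖│1
  ─────────────────
  a b c d e f g h


a1, h1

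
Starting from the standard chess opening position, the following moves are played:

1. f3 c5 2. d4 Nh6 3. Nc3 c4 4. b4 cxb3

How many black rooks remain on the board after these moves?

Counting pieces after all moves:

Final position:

  a b c d e f g h
  ─────────────────
8│♜ ♞ ♝ ♛ ♚ ♝ · ♜│8
7│♟ ♟ · ♟ ♟ ♟ ♟ ♟│7
6│· · · · · · · ♞│6
5│· · · · · · · ·│5
4│· · · ♙ · · · ·│4
3│· ♟ ♘ · · ♙ · ·│3
2│♙ · ♙ · ♙ · ♙ ♙│2
1│♖ · ♗ ♕ ♔ ♗ ♘ ♖│1
  ─────────────────
  a b c d e f g h


2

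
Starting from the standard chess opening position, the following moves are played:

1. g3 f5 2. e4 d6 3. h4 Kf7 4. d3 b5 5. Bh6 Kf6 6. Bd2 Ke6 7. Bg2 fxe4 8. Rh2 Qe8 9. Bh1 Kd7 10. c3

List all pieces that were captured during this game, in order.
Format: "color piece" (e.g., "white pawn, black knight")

Tracking captures:
  fxe4: captured white pawn

white pawn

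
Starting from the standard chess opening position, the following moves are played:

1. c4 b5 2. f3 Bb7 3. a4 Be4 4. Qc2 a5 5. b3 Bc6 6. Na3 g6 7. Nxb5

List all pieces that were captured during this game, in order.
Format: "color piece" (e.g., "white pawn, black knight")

Tracking captures:
  Nxb5: captured black pawn

black pawn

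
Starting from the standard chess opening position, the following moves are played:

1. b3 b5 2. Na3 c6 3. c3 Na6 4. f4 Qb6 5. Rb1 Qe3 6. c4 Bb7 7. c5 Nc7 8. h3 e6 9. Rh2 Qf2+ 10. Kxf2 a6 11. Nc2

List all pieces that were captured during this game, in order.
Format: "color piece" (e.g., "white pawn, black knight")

Tracking captures:
  Kxf2: captured black queen

black queen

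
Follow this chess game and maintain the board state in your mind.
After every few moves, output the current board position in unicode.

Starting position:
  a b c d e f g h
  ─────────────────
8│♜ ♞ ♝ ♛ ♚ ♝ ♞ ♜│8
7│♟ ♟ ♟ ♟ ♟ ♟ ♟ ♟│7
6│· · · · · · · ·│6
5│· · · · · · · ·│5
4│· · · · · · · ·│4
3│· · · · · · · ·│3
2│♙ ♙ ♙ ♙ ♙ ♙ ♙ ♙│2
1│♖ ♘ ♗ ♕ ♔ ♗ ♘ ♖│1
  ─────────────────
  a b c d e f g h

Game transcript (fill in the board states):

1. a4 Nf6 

  a b c d e f g h
  ─────────────────
8│♜ ♞ ♝ ♛ ♚ ♝ · ♜│8
7│♟ ♟ ♟ ♟ ♟ ♟ ♟ ♟│7
6│· · · · · ♞ · ·│6
5│· · · · · · · ·│5
4│♙ · · · · · · ·│4
3│· · · · · · · ·│3
2│· ♙ ♙ ♙ ♙ ♙ ♙ ♙│2
1│♖ ♘ ♗ ♕ ♔ ♗ ♘ ♖│1
  ─────────────────
  a b c d e f g h

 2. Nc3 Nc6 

  a b c d e f g h
  ─────────────────
8│♜ · ♝ ♛ ♚ ♝ · ♜│8
7│♟ ♟ ♟ ♟ ♟ ♟ ♟ ♟│7
6│· · ♞ · · ♞ · ·│6
5│· · · · · · · ·│5
4│♙ · · · · · · ·│4
3│· · ♘ · · · · ·│3
2│· ♙ ♙ ♙ ♙ ♙ ♙ ♙│2
1│♖ · ♗ ♕ ♔ ♗ ♘ ♖│1
  ─────────────────
  a b c d e f g h

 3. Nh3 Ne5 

  a b c d e f g h
  ─────────────────
8│♜ · ♝ ♛ ♚ ♝ · ♜│8
7│♟ ♟ ♟ ♟ ♟ ♟ ♟ ♟│7
6│· · · · · ♞ · ·│6
5│· · · · ♞ · · ·│5
4│♙ · · · · · · ·│4
3│· · ♘ · · · · ♘│3
2│· ♙ ♙ ♙ ♙ ♙ ♙ ♙│2
1│♖ · ♗ ♕ ♔ ♗ · ♖│1
  ─────────────────
  a b c d e f g h

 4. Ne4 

  a b c d e f g h
  ─────────────────
8│♜ · ♝ ♛ ♚ ♝ · ♜│8
7│♟ ♟ ♟ ♟ ♟ ♟ ♟ ♟│7
6│· · · · · ♞ · ·│6
5│· · · · ♞ · · ·│5
4│♙ · · · ♘ · · ·│4
3│· · · · · · · ♘│3
2│· ♙ ♙ ♙ ♙ ♙ ♙ ♙│2
1│♖ · ♗ ♕ ♔ ♗ · ♖│1
  ─────────────────
  a b c d e f g h


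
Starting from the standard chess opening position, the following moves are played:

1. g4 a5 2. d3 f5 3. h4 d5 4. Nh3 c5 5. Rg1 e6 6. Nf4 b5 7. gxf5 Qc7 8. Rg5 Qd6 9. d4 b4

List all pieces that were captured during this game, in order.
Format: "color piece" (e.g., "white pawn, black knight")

Tracking captures:
  gxf5: captured black pawn

black pawn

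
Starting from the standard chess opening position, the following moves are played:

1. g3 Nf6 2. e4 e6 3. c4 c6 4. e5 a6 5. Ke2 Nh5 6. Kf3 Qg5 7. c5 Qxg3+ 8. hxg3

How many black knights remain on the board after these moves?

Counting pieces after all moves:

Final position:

  a b c d e f g h
  ─────────────────
8│♜ ♞ ♝ · ♚ ♝ · ♜│8
7│· ♟ · ♟ · ♟ ♟ ♟│7
6│♟ · ♟ · ♟ · · ·│6
5│· · ♙ · ♙ · · ♞│5
4│· · · · · · · ·│4
3│· · · · · ♔ ♙ ·│3
2│♙ ♙ · ♙ · ♙ · ·│2
1│♖ ♘ ♗ ♕ · ♗ ♘ ♖│1
  ─────────────────
  a b c d e f g h


2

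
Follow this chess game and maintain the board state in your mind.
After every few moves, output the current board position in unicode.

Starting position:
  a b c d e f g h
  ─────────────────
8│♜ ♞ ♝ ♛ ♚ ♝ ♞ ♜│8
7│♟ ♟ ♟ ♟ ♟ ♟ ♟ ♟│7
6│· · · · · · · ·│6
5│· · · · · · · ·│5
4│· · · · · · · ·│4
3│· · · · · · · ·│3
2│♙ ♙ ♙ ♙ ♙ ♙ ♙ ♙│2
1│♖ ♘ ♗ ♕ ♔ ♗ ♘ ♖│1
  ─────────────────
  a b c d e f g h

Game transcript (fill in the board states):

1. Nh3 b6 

  a b c d e f g h
  ─────────────────
8│♜ ♞ ♝ ♛ ♚ ♝ ♞ ♜│8
7│♟ · ♟ ♟ ♟ ♟ ♟ ♟│7
6│· ♟ · · · · · ·│6
5│· · · · · · · ·│5
4│· · · · · · · ·│4
3│· · · · · · · ♘│3
2│♙ ♙ ♙ ♙ ♙ ♙ ♙ ♙│2
1│♖ ♘ ♗ ♕ ♔ ♗ · ♖│1
  ─────────────────
  a b c d e f g h

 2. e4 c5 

  a b c d e f g h
  ─────────────────
8│♜ ♞ ♝ ♛ ♚ ♝ ♞ ♜│8
7│♟ · · ♟ ♟ ♟ ♟ ♟│7
6│· ♟ · · · · · ·│6
5│· · ♟ · · · · ·│5
4│· · · · ♙ · · ·│4
3│· · · · · · · ♘│3
2│♙ ♙ ♙ ♙ · ♙ ♙ ♙│2
1│♖ ♘ ♗ ♕ ♔ ♗ · ♖│1
  ─────────────────
  a b c d e f g h

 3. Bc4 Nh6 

  a b c d e f g h
  ─────────────────
8│♜ ♞ ♝ ♛ ♚ ♝ · ♜│8
7│♟ · · ♟ ♟ ♟ ♟ ♟│7
6│· ♟ · · · · · ♞│6
5│· · ♟ · · · · ·│5
4│· · ♗ · ♙ · · ·│4
3│· · · · · · · ♘│3
2│♙ ♙ ♙ ♙ · ♙ ♙ ♙│2
1│♖ ♘ ♗ ♕ ♔ · · ♖│1
  ─────────────────
  a b c d e f g h

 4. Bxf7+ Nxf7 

  a b c d e f g h
  ─────────────────
8│♜ ♞ ♝ ♛ ♚ ♝ · ♜│8
7│♟ · · ♟ ♟ ♞ ♟ ♟│7
6│· ♟ · · · · · ·│6
5│· · ♟ · · · · ·│5
4│· · · · ♙ · · ·│4
3│· · · · · · · ♘│3
2│♙ ♙ ♙ ♙ · ♙ ♙ ♙│2
1│♖ ♘ ♗ ♕ ♔ · · ♖│1
  ─────────────────
  a b c d e f g h

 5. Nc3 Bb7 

  a b c d e f g h
  ─────────────────
8│♜ ♞ · ♛ ♚ ♝ · ♜│8
7│♟ ♝ · ♟ ♟ ♞ ♟ ♟│7
6│· ♟ · · · · · ·│6
5│· · ♟ · · · · ·│5
4│· · · · ♙ · · ·│4
3│· · ♘ · · · · ♘│3
2│♙ ♙ ♙ ♙ · ♙ ♙ ♙│2
1│♖ · ♗ ♕ ♔ · · ♖│1
  ─────────────────
  a b c d e f g h



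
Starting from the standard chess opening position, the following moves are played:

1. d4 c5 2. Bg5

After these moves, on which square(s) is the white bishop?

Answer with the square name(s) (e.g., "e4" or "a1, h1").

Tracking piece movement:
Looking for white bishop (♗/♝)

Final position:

  a b c d e f g h
  ─────────────────
8│♜ ♞ ♝ ♛ ♚ ♝ ♞ ♜│8
7│♟ ♟ · ♟ ♟ ♟ ♟ ♟│7
6│· · · · · · · ·│6
5│· · ♟ · · · ♗ ·│5
4│· · · ♙ · · · ·│4
3│· · · · · · · ·│3
2│♙ ♙ ♙ · ♙ ♙ ♙ ♙│2
1│♖ ♘ · ♕ ♔ ♗ ♘ ♖│1
  ─────────────────
  a b c d e f g h


f1, g5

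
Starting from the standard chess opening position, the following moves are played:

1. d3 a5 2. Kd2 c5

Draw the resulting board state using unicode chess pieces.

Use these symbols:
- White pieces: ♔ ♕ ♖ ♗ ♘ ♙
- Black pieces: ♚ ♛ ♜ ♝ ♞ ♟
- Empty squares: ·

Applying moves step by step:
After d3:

♜ ♞ ♝ ♛ ♚ ♝ ♞ ♜
♟ ♟ ♟ ♟ ♟ ♟ ♟ ♟
· · · · · · · ·
· · · · · · · ·
· · · · · · · ·
· · · ♙ · · · ·
♙ ♙ ♙ · ♙ ♙ ♙ ♙
♖ ♘ ♗ ♕ ♔ ♗ ♘ ♖


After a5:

♜ ♞ ♝ ♛ ♚ ♝ ♞ ♜
· ♟ ♟ ♟ ♟ ♟ ♟ ♟
· · · · · · · ·
♟ · · · · · · ·
· · · · · · · ·
· · · ♙ · · · ·
♙ ♙ ♙ · ♙ ♙ ♙ ♙
♖ ♘ ♗ ♕ ♔ ♗ ♘ ♖


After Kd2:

♜ ♞ ♝ ♛ ♚ ♝ ♞ ♜
· ♟ ♟ ♟ ♟ ♟ ♟ ♟
· · · · · · · ·
♟ · · · · · · ·
· · · · · · · ·
· · · ♙ · · · ·
♙ ♙ ♙ ♔ ♙ ♙ ♙ ♙
♖ ♘ ♗ ♕ · ♗ ♘ ♖


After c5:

♜ ♞ ♝ ♛ ♚ ♝ ♞ ♜
· ♟ · ♟ ♟ ♟ ♟ ♟
· · · · · · · ·
♟ · ♟ · · · · ·
· · · · · · · ·
· · · ♙ · · · ·
♙ ♙ ♙ ♔ ♙ ♙ ♙ ♙
♖ ♘ ♗ ♕ · ♗ ♘ ♖



  a b c d e f g h
  ─────────────────
8│♜ ♞ ♝ ♛ ♚ ♝ ♞ ♜│8
7│· ♟ · ♟ ♟ ♟ ♟ ♟│7
6│· · · · · · · ·│6
5│♟ · ♟ · · · · ·│5
4│· · · · · · · ·│4
3│· · · ♙ · · · ·│3
2│♙ ♙ ♙ ♔ ♙ ♙ ♙ ♙│2
1│♖ ♘ ♗ ♕ · ♗ ♘ ♖│1
  ─────────────────
  a b c d e f g h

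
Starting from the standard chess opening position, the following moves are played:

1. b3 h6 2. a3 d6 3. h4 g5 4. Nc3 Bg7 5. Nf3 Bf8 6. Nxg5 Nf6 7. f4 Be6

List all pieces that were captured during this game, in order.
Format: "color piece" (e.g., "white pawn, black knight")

Tracking captures:
  Nxg5: captured black pawn

black pawn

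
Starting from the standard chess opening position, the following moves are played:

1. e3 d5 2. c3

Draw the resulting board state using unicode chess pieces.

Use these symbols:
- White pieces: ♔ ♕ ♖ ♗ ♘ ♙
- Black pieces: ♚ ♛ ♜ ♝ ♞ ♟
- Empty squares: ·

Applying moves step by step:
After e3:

♜ ♞ ♝ ♛ ♚ ♝ ♞ ♜
♟ ♟ ♟ ♟ ♟ ♟ ♟ ♟
· · · · · · · ·
· · · · · · · ·
· · · · · · · ·
· · · · ♙ · · ·
♙ ♙ ♙ ♙ · ♙ ♙ ♙
♖ ♘ ♗ ♕ ♔ ♗ ♘ ♖


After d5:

♜ ♞ ♝ ♛ ♚ ♝ ♞ ♜
♟ ♟ ♟ · ♟ ♟ ♟ ♟
· · · · · · · ·
· · · ♟ · · · ·
· · · · · · · ·
· · · · ♙ · · ·
♙ ♙ ♙ ♙ · ♙ ♙ ♙
♖ ♘ ♗ ♕ ♔ ♗ ♘ ♖


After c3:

♜ ♞ ♝ ♛ ♚ ♝ ♞ ♜
♟ ♟ ♟ · ♟ ♟ ♟ ♟
· · · · · · · ·
· · · ♟ · · · ·
· · · · · · · ·
· · ♙ · ♙ · · ·
♙ ♙ · ♙ · ♙ ♙ ♙
♖ ♘ ♗ ♕ ♔ ♗ ♘ ♖



  a b c d e f g h
  ─────────────────
8│♜ ♞ ♝ ♛ ♚ ♝ ♞ ♜│8
7│♟ ♟ ♟ · ♟ ♟ ♟ ♟│7
6│· · · · · · · ·│6
5│· · · ♟ · · · ·│5
4│· · · · · · · ·│4
3│· · ♙ · ♙ · · ·│3
2│♙ ♙ · ♙ · ♙ ♙ ♙│2
1│♖ ♘ ♗ ♕ ♔ ♗ ♘ ♖│1
  ─────────────────
  a b c d e f g h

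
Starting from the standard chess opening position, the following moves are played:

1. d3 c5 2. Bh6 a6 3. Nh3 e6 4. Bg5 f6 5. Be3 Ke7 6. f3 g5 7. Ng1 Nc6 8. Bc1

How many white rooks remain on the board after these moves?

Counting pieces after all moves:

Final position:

  a b c d e f g h
  ─────────────────
8│♜ · ♝ ♛ · ♝ ♞ ♜│8
7│· ♟ · ♟ ♚ · · ♟│7
6│♟ · ♞ · ♟ ♟ · ·│6
5│· · ♟ · · · ♟ ·│5
4│· · · · · · · ·│4
3│· · · ♙ · ♙ · ·│3
2│♙ ♙ ♙ · ♙ · ♙ ♙│2
1│♖ ♘ ♗ ♕ ♔ ♗ ♘ ♖│1
  ─────────────────
  a b c d e f g h


2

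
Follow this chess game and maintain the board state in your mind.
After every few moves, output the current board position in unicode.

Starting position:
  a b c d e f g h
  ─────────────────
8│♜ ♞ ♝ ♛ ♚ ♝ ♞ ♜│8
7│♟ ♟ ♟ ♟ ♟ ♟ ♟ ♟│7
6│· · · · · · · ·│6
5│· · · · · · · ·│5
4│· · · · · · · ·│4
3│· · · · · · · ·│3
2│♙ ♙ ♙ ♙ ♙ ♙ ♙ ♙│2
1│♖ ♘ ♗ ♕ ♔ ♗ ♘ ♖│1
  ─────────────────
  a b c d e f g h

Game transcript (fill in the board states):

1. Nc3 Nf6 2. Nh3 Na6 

  a b c d e f g h
  ─────────────────
8│♜ · ♝ ♛ ♚ ♝ · ♜│8
7│♟ ♟ ♟ ♟ ♟ ♟ ♟ ♟│7
6│♞ · · · · ♞ · ·│6
5│· · · · · · · ·│5
4│· · · · · · · ·│4
3│· · ♘ · · · · ♘│3
2│♙ ♙ ♙ ♙ ♙ ♙ ♙ ♙│2
1│♖ · ♗ ♕ ♔ ♗ · ♖│1
  ─────────────────
  a b c d e f g h

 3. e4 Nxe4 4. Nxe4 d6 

  a b c d e f g h
  ─────────────────
8│♜ · ♝ ♛ ♚ ♝ · ♜│8
7│♟ ♟ ♟ · ♟ ♟ ♟ ♟│7
6│♞ · · ♟ · · · ·│6
5│· · · · · · · ·│5
4│· · · · ♘ · · ·│4
3│· · · · · · · ♘│3
2│♙ ♙ ♙ ♙ · ♙ ♙ ♙│2
1│♖ · ♗ ♕ ♔ ♗ · ♖│1
  ─────────────────
  a b c d e f g h

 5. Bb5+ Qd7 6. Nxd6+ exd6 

  a b c d e f g h
  ─────────────────
8│♜ · ♝ · ♚ ♝ · ♜│8
7│♟ ♟ ♟ ♛ · ♟ ♟ ♟│7
6│♞ · · ♟ · · · ·│6
5│· ♗ · · · · · ·│5
4│· · · · · · · ·│4
3│· · · · · · · ♘│3
2│♙ ♙ ♙ ♙ · ♙ ♙ ♙│2
1│♖ · ♗ ♕ ♔ · · ♖│1
  ─────────────────
  a b c d e f g h

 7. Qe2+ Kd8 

  a b c d e f g h
  ─────────────────
8│♜ · ♝ ♚ · ♝ · ♜│8
7│♟ ♟ ♟ ♛ · ♟ ♟ ♟│7
6│♞ · · ♟ · · · ·│6
5│· ♗ · · · · · ·│5
4│· · · · · · · ·│4
3│· · · · · · · ♘│3
2│♙ ♙ ♙ ♙ ♕ ♙ ♙ ♙│2
1│♖ · ♗ · ♔ · · ♖│1
  ─────────────────
  a b c d e f g h


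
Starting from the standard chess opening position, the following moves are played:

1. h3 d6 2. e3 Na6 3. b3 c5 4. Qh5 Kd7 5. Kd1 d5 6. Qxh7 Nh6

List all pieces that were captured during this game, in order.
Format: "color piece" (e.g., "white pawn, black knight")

Tracking captures:
  Qxh7: captured black pawn

black pawn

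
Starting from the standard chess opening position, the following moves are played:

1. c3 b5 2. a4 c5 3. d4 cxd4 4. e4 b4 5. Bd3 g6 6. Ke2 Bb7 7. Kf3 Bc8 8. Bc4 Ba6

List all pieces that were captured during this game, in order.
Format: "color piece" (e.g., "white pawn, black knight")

Tracking captures:
  cxd4: captured white pawn

white pawn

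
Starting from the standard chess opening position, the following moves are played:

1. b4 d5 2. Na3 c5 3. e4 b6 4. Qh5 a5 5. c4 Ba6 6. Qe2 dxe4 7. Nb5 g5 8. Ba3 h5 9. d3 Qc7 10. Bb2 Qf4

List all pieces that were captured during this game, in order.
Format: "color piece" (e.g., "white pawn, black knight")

Tracking captures:
  dxe4: captured white pawn

white pawn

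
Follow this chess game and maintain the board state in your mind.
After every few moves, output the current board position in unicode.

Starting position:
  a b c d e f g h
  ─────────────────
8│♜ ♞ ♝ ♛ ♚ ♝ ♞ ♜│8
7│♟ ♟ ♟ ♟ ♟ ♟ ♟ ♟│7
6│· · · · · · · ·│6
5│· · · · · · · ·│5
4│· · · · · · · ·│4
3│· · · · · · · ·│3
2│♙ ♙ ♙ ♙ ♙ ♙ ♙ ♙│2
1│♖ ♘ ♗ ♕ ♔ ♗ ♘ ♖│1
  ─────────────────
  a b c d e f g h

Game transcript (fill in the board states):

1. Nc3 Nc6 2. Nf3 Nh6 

  a b c d e f g h
  ─────────────────
8│♜ · ♝ ♛ ♚ ♝ · ♜│8
7│♟ ♟ ♟ ♟ ♟ ♟ ♟ ♟│7
6│· · ♞ · · · · ♞│6
5│· · · · · · · ·│5
4│· · · · · · · ·│4
3│· · ♘ · · ♘ · ·│3
2│♙ ♙ ♙ ♙ ♙ ♙ ♙ ♙│2
1│♖ · ♗ ♕ ♔ ♗ · ♖│1
  ─────────────────
  a b c d e f g h

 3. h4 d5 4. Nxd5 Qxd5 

  a b c d e f g h
  ─────────────────
8│♜ · ♝ · ♚ ♝ · ♜│8
7│♟ ♟ ♟ · ♟ ♟ ♟ ♟│7
6│· · ♞ · · · · ♞│6
5│· · · ♛ · · · ·│5
4│· · · · · · · ♙│4
3│· · · · · ♘ · ·│3
2│♙ ♙ ♙ ♙ ♙ ♙ ♙ ·│2
1│♖ · ♗ ♕ ♔ ♗ · ♖│1
  ─────────────────
  a b c d e f g h

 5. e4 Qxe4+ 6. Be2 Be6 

  a b c d e f g h
  ─────────────────
8│♜ · · · ♚ ♝ · ♜│8
7│♟ ♟ ♟ · ♟ ♟ ♟ ♟│7
6│· · ♞ · ♝ · · ♞│6
5│· · · · · · · ·│5
4│· · · · ♛ · · ♙│4
3│· · · · · ♘ · ·│3
2│♙ ♙ ♙ ♙ ♗ ♙ ♙ ·│2
1│♖ · ♗ ♕ ♔ · · ♖│1
  ─────────────────
  a b c d e f g h



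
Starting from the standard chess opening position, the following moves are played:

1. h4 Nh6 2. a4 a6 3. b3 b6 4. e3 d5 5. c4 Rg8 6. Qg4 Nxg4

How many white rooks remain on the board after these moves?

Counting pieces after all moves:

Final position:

  a b c d e f g h
  ─────────────────
8│♜ ♞ ♝ ♛ ♚ ♝ ♜ ·│8
7│· · ♟ · ♟ ♟ ♟ ♟│7
6│♟ ♟ · · · · · ·│6
5│· · · ♟ · · · ·│5
4│♙ · ♙ · · · ♞ ♙│4
3│· ♙ · · ♙ · · ·│3
2│· · · ♙ · ♙ ♙ ·│2
1│♖ ♘ ♗ · ♔ ♗ ♘ ♖│1
  ─────────────────
  a b c d e f g h


2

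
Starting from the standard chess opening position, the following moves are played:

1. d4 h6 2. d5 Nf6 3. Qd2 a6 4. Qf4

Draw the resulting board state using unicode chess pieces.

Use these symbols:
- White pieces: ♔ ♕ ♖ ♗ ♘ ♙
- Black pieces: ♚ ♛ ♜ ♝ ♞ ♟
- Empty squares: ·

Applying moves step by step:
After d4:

♜ ♞ ♝ ♛ ♚ ♝ ♞ ♜
♟ ♟ ♟ ♟ ♟ ♟ ♟ ♟
· · · · · · · ·
· · · · · · · ·
· · · ♙ · · · ·
· · · · · · · ·
♙ ♙ ♙ · ♙ ♙ ♙ ♙
♖ ♘ ♗ ♕ ♔ ♗ ♘ ♖


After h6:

♜ ♞ ♝ ♛ ♚ ♝ ♞ ♜
♟ ♟ ♟ ♟ ♟ ♟ ♟ ·
· · · · · · · ♟
· · · · · · · ·
· · · ♙ · · · ·
· · · · · · · ·
♙ ♙ ♙ · ♙ ♙ ♙ ♙
♖ ♘ ♗ ♕ ♔ ♗ ♘ ♖


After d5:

♜ ♞ ♝ ♛ ♚ ♝ ♞ ♜
♟ ♟ ♟ ♟ ♟ ♟ ♟ ·
· · · · · · · ♟
· · · ♙ · · · ·
· · · · · · · ·
· · · · · · · ·
♙ ♙ ♙ · ♙ ♙ ♙ ♙
♖ ♘ ♗ ♕ ♔ ♗ ♘ ♖


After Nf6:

♜ ♞ ♝ ♛ ♚ ♝ · ♜
♟ ♟ ♟ ♟ ♟ ♟ ♟ ·
· · · · · ♞ · ♟
· · · ♙ · · · ·
· · · · · · · ·
· · · · · · · ·
♙ ♙ ♙ · ♙ ♙ ♙ ♙
♖ ♘ ♗ ♕ ♔ ♗ ♘ ♖


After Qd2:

♜ ♞ ♝ ♛ ♚ ♝ · ♜
♟ ♟ ♟ ♟ ♟ ♟ ♟ ·
· · · · · ♞ · ♟
· · · ♙ · · · ·
· · · · · · · ·
· · · · · · · ·
♙ ♙ ♙ ♕ ♙ ♙ ♙ ♙
♖ ♘ ♗ · ♔ ♗ ♘ ♖


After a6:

♜ ♞ ♝ ♛ ♚ ♝ · ♜
· ♟ ♟ ♟ ♟ ♟ ♟ ·
♟ · · · · ♞ · ♟
· · · ♙ · · · ·
· · · · · · · ·
· · · · · · · ·
♙ ♙ ♙ ♕ ♙ ♙ ♙ ♙
♖ ♘ ♗ · ♔ ♗ ♘ ♖


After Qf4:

♜ ♞ ♝ ♛ ♚ ♝ · ♜
· ♟ ♟ ♟ ♟ ♟ ♟ ·
♟ · · · · ♞ · ♟
· · · ♙ · · · ·
· · · · · ♕ · ·
· · · · · · · ·
♙ ♙ ♙ · ♙ ♙ ♙ ♙
♖ ♘ ♗ · ♔ ♗ ♘ ♖



  a b c d e f g h
  ─────────────────
8│♜ ♞ ♝ ♛ ♚ ♝ · ♜│8
7│· ♟ ♟ ♟ ♟ ♟ ♟ ·│7
6│♟ · · · · ♞ · ♟│6
5│· · · ♙ · · · ·│5
4│· · · · · ♕ · ·│4
3│· · · · · · · ·│3
2│♙ ♙ ♙ · ♙ ♙ ♙ ♙│2
1│♖ ♘ ♗ · ♔ ♗ ♘ ♖│1
  ─────────────────
  a b c d e f g h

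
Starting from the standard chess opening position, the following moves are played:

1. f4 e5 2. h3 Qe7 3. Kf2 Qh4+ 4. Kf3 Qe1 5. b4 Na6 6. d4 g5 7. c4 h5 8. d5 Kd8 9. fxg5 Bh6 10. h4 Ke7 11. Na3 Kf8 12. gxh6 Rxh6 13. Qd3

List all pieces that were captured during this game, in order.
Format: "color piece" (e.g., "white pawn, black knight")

Tracking captures:
  fxg5: captured black pawn
  gxh6: captured black bishop
  Rxh6: captured white pawn

black pawn, black bishop, white pawn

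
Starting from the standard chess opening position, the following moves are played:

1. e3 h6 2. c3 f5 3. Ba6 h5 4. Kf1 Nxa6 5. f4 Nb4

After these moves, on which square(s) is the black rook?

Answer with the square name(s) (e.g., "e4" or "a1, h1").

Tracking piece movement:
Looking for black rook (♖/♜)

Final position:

  a b c d e f g h
  ─────────────────
8│♜ · ♝ ♛ ♚ ♝ ♞ ♜│8
7│♟ ♟ ♟ ♟ ♟ · ♟ ·│7
6│· · · · · · · ·│6
5│· · · · · ♟ · ♟│5
4│· ♞ · · · ♙ · ·│4
3│· · ♙ · ♙ · · ·│3
2│♙ ♙ · ♙ · · ♙ ♙│2
1│♖ ♘ ♗ ♕ · ♔ ♘ ♖│1
  ─────────────────
  a b c d e f g h


a8, h8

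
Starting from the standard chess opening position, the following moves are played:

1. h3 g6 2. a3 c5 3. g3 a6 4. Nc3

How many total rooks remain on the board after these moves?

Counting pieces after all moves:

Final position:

  a b c d e f g h
  ─────────────────
8│♜ ♞ ♝ ♛ ♚ ♝ ♞ ♜│8
7│· ♟ · ♟ ♟ ♟ · ♟│7
6│♟ · · · · · ♟ ·│6
5│· · ♟ · · · · ·│5
4│· · · · · · · ·│4
3│♙ · ♘ · · · ♙ ♙│3
2│· ♙ ♙ ♙ ♙ ♙ · ·│2
1│♖ · ♗ ♕ ♔ ♗ ♘ ♖│1
  ─────────────────
  a b c d e f g h


4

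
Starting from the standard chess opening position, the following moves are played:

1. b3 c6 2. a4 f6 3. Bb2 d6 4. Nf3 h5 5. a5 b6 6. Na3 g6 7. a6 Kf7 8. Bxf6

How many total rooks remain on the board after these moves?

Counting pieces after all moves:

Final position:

  a b c d e f g h
  ─────────────────
8│♜ ♞ ♝ ♛ · ♝ ♞ ♜│8
7│♟ · · · ♟ ♚ · ·│7
6│♙ ♟ ♟ ♟ · ♗ ♟ ·│6
5│· · · · · · · ♟│5
4│· · · · · · · ·│4
3│♘ ♙ · · · ♘ · ·│3
2│· · ♙ ♙ ♙ ♙ ♙ ♙│2
1│♖ · · ♕ ♔ ♗ · ♖│1
  ─────────────────
  a b c d e f g h


4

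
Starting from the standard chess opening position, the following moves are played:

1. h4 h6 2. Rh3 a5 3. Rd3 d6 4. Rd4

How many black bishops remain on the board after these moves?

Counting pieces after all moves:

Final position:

  a b c d e f g h
  ─────────────────
8│♜ ♞ ♝ ♛ ♚ ♝ ♞ ♜│8
7│· ♟ ♟ · ♟ ♟ ♟ ·│7
6│· · · ♟ · · · ♟│6
5│♟ · · · · · · ·│5
4│· · · ♖ · · · ♙│4
3│· · · · · · · ·│3
2│♙ ♙ ♙ ♙ ♙ ♙ ♙ ·│2
1│♖ ♘ ♗ ♕ ♔ ♗ ♘ ·│1
  ─────────────────
  a b c d e f g h


2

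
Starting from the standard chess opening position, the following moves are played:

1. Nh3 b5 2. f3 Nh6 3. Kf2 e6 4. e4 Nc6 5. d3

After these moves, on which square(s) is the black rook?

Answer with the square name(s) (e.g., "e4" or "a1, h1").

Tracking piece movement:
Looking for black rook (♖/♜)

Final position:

  a b c d e f g h
  ─────────────────
8│♜ · ♝ ♛ ♚ ♝ · ♜│8
7│♟ · ♟ ♟ · ♟ ♟ ♟│7
6│· · ♞ · ♟ · · ♞│6
5│· ♟ · · · · · ·│5
4│· · · · ♙ · · ·│4
3│· · · ♙ · ♙ · ♘│3
2│♙ ♙ ♙ · · ♔ ♙ ♙│2
1│♖ ♘ ♗ ♕ · ♗ · ♖│1
  ─────────────────
  a b c d e f g h


a8, h8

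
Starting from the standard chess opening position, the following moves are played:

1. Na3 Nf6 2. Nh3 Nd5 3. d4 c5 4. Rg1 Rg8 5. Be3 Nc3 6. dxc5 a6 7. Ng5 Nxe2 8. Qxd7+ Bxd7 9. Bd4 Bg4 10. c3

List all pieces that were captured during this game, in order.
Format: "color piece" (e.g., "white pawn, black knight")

Tracking captures:
  dxc5: captured black pawn
  Nxe2: captured white pawn
  Qxd7+: captured black pawn
  Bxd7: captured white queen

black pawn, white pawn, black pawn, white queen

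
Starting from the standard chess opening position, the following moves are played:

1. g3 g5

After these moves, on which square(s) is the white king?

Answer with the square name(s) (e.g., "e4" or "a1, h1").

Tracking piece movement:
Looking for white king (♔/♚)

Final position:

  a b c d e f g h
  ─────────────────
8│♜ ♞ ♝ ♛ ♚ ♝ ♞ ♜│8
7│♟ ♟ ♟ ♟ ♟ ♟ · ♟│7
6│· · · · · · · ·│6
5│· · · · · · ♟ ·│5
4│· · · · · · · ·│4
3│· · · · · · ♙ ·│3
2│♙ ♙ ♙ ♙ ♙ ♙ · ♙│2
1│♖ ♘ ♗ ♕ ♔ ♗ ♘ ♖│1
  ─────────────────
  a b c d e f g h


e1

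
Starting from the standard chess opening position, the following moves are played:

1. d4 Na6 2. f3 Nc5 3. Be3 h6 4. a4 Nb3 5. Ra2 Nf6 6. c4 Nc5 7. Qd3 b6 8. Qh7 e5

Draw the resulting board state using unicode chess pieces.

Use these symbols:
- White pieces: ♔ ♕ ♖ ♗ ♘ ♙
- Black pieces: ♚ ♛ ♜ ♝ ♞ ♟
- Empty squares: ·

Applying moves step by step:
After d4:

♜ ♞ ♝ ♛ ♚ ♝ ♞ ♜
♟ ♟ ♟ ♟ ♟ ♟ ♟ ♟
· · · · · · · ·
· · · · · · · ·
· · · ♙ · · · ·
· · · · · · · ·
♙ ♙ ♙ · ♙ ♙ ♙ ♙
♖ ♘ ♗ ♕ ♔ ♗ ♘ ♖


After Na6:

♜ · ♝ ♛ ♚ ♝ ♞ ♜
♟ ♟ ♟ ♟ ♟ ♟ ♟ ♟
♞ · · · · · · ·
· · · · · · · ·
· · · ♙ · · · ·
· · · · · · · ·
♙ ♙ ♙ · ♙ ♙ ♙ ♙
♖ ♘ ♗ ♕ ♔ ♗ ♘ ♖


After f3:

♜ · ♝ ♛ ♚ ♝ ♞ ♜
♟ ♟ ♟ ♟ ♟ ♟ ♟ ♟
♞ · · · · · · ·
· · · · · · · ·
· · · ♙ · · · ·
· · · · · ♙ · ·
♙ ♙ ♙ · ♙ · ♙ ♙
♖ ♘ ♗ ♕ ♔ ♗ ♘ ♖


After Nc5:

♜ · ♝ ♛ ♚ ♝ ♞ ♜
♟ ♟ ♟ ♟ ♟ ♟ ♟ ♟
· · · · · · · ·
· · ♞ · · · · ·
· · · ♙ · · · ·
· · · · · ♙ · ·
♙ ♙ ♙ · ♙ · ♙ ♙
♖ ♘ ♗ ♕ ♔ ♗ ♘ ♖


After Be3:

♜ · ♝ ♛ ♚ ♝ ♞ ♜
♟ ♟ ♟ ♟ ♟ ♟ ♟ ♟
· · · · · · · ·
· · ♞ · · · · ·
· · · ♙ · · · ·
· · · · ♗ ♙ · ·
♙ ♙ ♙ · ♙ · ♙ ♙
♖ ♘ · ♕ ♔ ♗ ♘ ♖


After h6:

♜ · ♝ ♛ ♚ ♝ ♞ ♜
♟ ♟ ♟ ♟ ♟ ♟ ♟ ·
· · · · · · · ♟
· · ♞ · · · · ·
· · · ♙ · · · ·
· · · · ♗ ♙ · ·
♙ ♙ ♙ · ♙ · ♙ ♙
♖ ♘ · ♕ ♔ ♗ ♘ ♖


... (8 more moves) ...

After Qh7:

♜ · ♝ ♛ ♚ ♝ · ♜
♟ · ♟ ♟ ♟ ♟ ♟ ♕
· ♟ · · · ♞ · ♟
· · ♞ · · · · ·
♙ · ♙ ♙ · · · ·
· · · · ♗ ♙ · ·
♖ ♙ · · ♙ · ♙ ♙
· ♘ · · ♔ ♗ ♘ ♖


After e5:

♜ · ♝ ♛ ♚ ♝ · ♜
♟ · ♟ ♟ · ♟ ♟ ♕
· ♟ · · · ♞ · ♟
· · ♞ · ♟ · · ·
♙ · ♙ ♙ · · · ·
· · · · ♗ ♙ · ·
♖ ♙ · · ♙ · ♙ ♙
· ♘ · · ♔ ♗ ♘ ♖



  a b c d e f g h
  ─────────────────
8│♜ · ♝ ♛ ♚ ♝ · ♜│8
7│♟ · ♟ ♟ · ♟ ♟ ♕│7
6│· ♟ · · · ♞ · ♟│6
5│· · ♞ · ♟ · · ·│5
4│♙ · ♙ ♙ · · · ·│4
3│· · · · ♗ ♙ · ·│3
2│♖ ♙ · · ♙ · ♙ ♙│2
1│· ♘ · · ♔ ♗ ♘ ♖│1
  ─────────────────
  a b c d e f g h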